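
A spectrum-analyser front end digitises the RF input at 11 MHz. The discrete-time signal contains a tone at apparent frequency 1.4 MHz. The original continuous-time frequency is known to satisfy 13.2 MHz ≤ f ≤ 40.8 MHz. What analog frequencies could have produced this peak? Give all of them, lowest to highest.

Frequencies that alias to 1.4 MHz are k·fs ± 1.4 MHz for integer k ≥ 0.
k=0: 1.4 MHz.
k=1: 9.6 MHz, 12.4 MHz.
k=2: 20.6 MHz, 23.4 MHz.
k=3: 31.6 MHz, 34.4 MHz.
k=4: 42.6 MHz, 45.4 MHz.
Within [13.2 MHz, 40.8 MHz]: 20.6 MHz, 23.4 MHz, 31.6 MHz, 34.4 MHz.

20.6 MHz, 23.4 MHz, 31.6 MHz, 34.4 MHz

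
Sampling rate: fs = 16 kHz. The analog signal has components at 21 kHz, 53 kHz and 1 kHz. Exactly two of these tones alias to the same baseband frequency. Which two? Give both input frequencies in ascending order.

21 kHz, 53 kHz

fs/2 = 8 kHz.
21 kHz mod fs = 5 kHz.
5 kHz ≤ fs/2 = 8 kHz, appears at 5 kHz.
53 kHz mod fs = 5 kHz.
5 kHz ≤ fs/2 = 8 kHz, appears at 5 kHz.
1 kHz ≤ fs/2 = 8 kHz, passes unchanged.
21 kHz and 53 kHz both map to 5 kHz.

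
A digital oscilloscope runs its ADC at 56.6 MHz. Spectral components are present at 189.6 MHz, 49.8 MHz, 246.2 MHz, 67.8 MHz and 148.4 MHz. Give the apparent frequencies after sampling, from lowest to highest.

fs/2 = 28.3 MHz.
189.6 MHz mod fs = 19.8 MHz.
19.8 MHz ≤ fs/2 = 28.3 MHz, appears at 19.8 MHz.
49.8 MHz > fs/2 = 28.3 MHz, folds to fs − 49.8 MHz = 6.8 MHz.
246.2 MHz mod fs = 19.8 MHz.
19.8 MHz ≤ fs/2 = 28.3 MHz, appears at 19.8 MHz.
67.8 MHz mod fs = 11.2 MHz.
11.2 MHz ≤ fs/2 = 28.3 MHz, appears at 11.2 MHz.
148.4 MHz mod fs = 35.2 MHz.
35.2 MHz > fs/2 = 28.3 MHz, folds to fs − 35.2 MHz = 21.4 MHz.
Distinct values: {6.8 MHz, 11.2 MHz, 19.8 MHz, 21.4 MHz}.

6.8 MHz, 11.2 MHz, 19.8 MHz, 21.4 MHz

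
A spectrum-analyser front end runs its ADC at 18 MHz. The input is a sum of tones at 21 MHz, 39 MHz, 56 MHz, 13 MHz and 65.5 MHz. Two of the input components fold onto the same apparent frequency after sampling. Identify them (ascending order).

21 MHz, 39 MHz

fs/2 = 9 MHz.
21 MHz mod fs = 3 MHz.
3 MHz ≤ fs/2 = 9 MHz, appears at 3 MHz.
39 MHz mod fs = 3 MHz.
3 MHz ≤ fs/2 = 9 MHz, appears at 3 MHz.
56 MHz mod fs = 2 MHz.
2 MHz ≤ fs/2 = 9 MHz, appears at 2 MHz.
13 MHz > fs/2 = 9 MHz, folds to fs − 13 MHz = 5 MHz.
65.5 MHz mod fs = 11.5 MHz.
11.5 MHz > fs/2 = 9 MHz, folds to fs − 11.5 MHz = 6.5 MHz.
21 MHz and 39 MHz both map to 3 MHz.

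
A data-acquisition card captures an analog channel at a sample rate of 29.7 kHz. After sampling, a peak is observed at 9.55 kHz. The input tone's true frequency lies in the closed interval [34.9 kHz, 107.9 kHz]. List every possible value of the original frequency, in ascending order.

Frequencies that alias to 9.55 kHz are k·fs ± 9.55 kHz for integer k ≥ 0.
k=0: 9.55 kHz.
k=1: 20.15 kHz, 39.25 kHz.
k=2: 49.85 kHz, 68.95 kHz.
k=3: 79.55 kHz, 98.65 kHz.
k=4: 109.25 kHz, 128.35 kHz.
Within [34.9 kHz, 107.9 kHz]: 39.25 kHz, 49.85 kHz, 68.95 kHz, 79.55 kHz, 98.65 kHz.

39.25 kHz, 49.85 kHz, 68.95 kHz, 79.55 kHz, 98.65 kHz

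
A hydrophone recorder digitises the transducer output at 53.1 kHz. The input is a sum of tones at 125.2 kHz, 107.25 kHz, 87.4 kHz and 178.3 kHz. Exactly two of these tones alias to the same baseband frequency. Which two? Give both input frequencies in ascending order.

125.2 kHz, 178.3 kHz

fs/2 = 26.55 kHz.
125.2 kHz mod fs = 19 kHz.
19 kHz ≤ fs/2 = 26.55 kHz, appears at 19 kHz.
107.25 kHz mod fs = 1.05 kHz.
1.05 kHz ≤ fs/2 = 26.55 kHz, appears at 1.05 kHz.
87.4 kHz mod fs = 34.3 kHz.
34.3 kHz > fs/2 = 26.55 kHz, folds to fs − 34.3 kHz = 18.8 kHz.
178.3 kHz mod fs = 19 kHz.
19 kHz ≤ fs/2 = 26.55 kHz, appears at 19 kHz.
125.2 kHz and 178.3 kHz both map to 19 kHz.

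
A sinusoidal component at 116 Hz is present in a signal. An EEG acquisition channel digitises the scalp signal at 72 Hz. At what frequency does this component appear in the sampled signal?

116 Hz mod fs = 44 Hz.
44 Hz > fs/2 = 36 Hz, folds to fs − 44 Hz = 28 Hz.

28 Hz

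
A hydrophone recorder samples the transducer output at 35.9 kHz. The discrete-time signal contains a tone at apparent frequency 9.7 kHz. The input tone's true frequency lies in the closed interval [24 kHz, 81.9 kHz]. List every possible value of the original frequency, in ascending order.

26.2 kHz, 45.6 kHz, 62.1 kHz, 81.5 kHz

Frequencies that alias to 9.7 kHz are k·fs ± 9.7 kHz for integer k ≥ 0.
k=0: 9.7 kHz.
k=1: 26.2 kHz, 45.6 kHz.
k=2: 62.1 kHz, 81.5 kHz.
k=3: 98 kHz, 117.4 kHz.
Within [24 kHz, 81.9 kHz]: 26.2 kHz, 45.6 kHz, 62.1 kHz, 81.5 kHz.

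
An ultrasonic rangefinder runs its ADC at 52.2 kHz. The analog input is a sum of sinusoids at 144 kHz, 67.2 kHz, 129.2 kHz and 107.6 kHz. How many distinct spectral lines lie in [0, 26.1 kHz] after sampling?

fs/2 = 26.1 kHz.
144 kHz mod fs = 39.6 kHz.
39.6 kHz > fs/2 = 26.1 kHz, folds to fs − 39.6 kHz = 12.6 kHz.
67.2 kHz mod fs = 15 kHz.
15 kHz ≤ fs/2 = 26.1 kHz, appears at 15 kHz.
129.2 kHz mod fs = 24.8 kHz.
24.8 kHz ≤ fs/2 = 26.1 kHz, appears at 24.8 kHz.
107.6 kHz mod fs = 3.2 kHz.
3.2 kHz ≤ fs/2 = 26.1 kHz, appears at 3.2 kHz.
Distinct values: {3.2 kHz, 12.6 kHz, 15 kHz, 24.8 kHz} → 4.

4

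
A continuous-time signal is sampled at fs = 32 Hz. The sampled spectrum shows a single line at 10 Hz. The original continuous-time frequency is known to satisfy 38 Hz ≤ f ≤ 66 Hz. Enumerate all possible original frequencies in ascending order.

Frequencies that alias to 10 Hz are k·fs ± 10 Hz for integer k ≥ 0.
k=0: 10 Hz.
k=1: 22 Hz, 42 Hz.
k=2: 54 Hz, 74 Hz.
k=3: 86 Hz, 106 Hz.
Within [38 Hz, 66 Hz]: 42 Hz, 54 Hz.

42 Hz, 54 Hz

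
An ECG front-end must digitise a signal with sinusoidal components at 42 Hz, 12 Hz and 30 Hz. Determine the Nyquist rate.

84 Hz

Highest-frequency component: 42 Hz.
Nyquist rate = 2 × 42 Hz = 84 Hz.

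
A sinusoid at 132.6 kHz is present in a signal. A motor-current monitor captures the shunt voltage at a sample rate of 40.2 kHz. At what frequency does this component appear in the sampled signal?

132.6 kHz mod fs = 12 kHz.
12 kHz ≤ fs/2 = 20.1 kHz, appears at 12 kHz.

12 kHz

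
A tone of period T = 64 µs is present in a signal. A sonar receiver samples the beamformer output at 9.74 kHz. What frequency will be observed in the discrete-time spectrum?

3.855 kHz

T = 64 µs → f = 1/T = 15.625 kHz.
15.625 kHz mod fs = 5.885 kHz.
5.885 kHz > fs/2 = 4.87 kHz, folds to fs − 5.885 kHz = 3.855 kHz.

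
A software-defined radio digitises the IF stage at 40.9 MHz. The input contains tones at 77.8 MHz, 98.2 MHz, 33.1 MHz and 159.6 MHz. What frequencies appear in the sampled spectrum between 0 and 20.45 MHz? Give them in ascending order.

4 MHz, 7.8 MHz, 16.4 MHz

fs/2 = 20.45 MHz.
77.8 MHz mod fs = 36.9 MHz.
36.9 MHz > fs/2 = 20.45 MHz, folds to fs − 36.9 MHz = 4 MHz.
98.2 MHz mod fs = 16.4 MHz.
16.4 MHz ≤ fs/2 = 20.45 MHz, appears at 16.4 MHz.
33.1 MHz > fs/2 = 20.45 MHz, folds to fs − 33.1 MHz = 7.8 MHz.
159.6 MHz mod fs = 36.9 MHz.
36.9 MHz > fs/2 = 20.45 MHz, folds to fs − 36.9 MHz = 4 MHz.
Distinct values: {4 MHz, 7.8 MHz, 16.4 MHz}.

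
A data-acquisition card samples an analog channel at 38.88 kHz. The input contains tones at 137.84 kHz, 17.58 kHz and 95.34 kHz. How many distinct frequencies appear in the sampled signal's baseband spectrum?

fs/2 = 19.44 kHz.
137.84 kHz mod fs = 21.2 kHz.
21.2 kHz > fs/2 = 19.44 kHz, folds to fs − 21.2 kHz = 17.68 kHz.
17.58 kHz ≤ fs/2 = 19.44 kHz, passes unchanged.
95.34 kHz mod fs = 17.58 kHz.
17.58 kHz ≤ fs/2 = 19.44 kHz, appears at 17.58 kHz.
Distinct values: {17.58 kHz, 17.68 kHz} → 2.

2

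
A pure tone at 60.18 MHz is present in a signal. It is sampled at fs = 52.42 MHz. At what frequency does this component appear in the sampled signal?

7.76 MHz

60.18 MHz mod fs = 7.76 MHz.
7.76 MHz ≤ fs/2 = 26.21 MHz, appears at 7.76 MHz.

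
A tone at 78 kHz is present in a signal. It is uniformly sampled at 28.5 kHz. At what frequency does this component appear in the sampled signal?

78 kHz mod fs = 21 kHz.
21 kHz > fs/2 = 14.25 kHz, folds to fs − 21 kHz = 7.5 kHz.

7.5 kHz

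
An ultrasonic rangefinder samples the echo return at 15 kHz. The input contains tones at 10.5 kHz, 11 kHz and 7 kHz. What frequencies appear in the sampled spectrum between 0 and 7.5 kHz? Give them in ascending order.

4 kHz, 4.5 kHz, 7 kHz

fs/2 = 7.5 kHz.
10.5 kHz > fs/2 = 7.5 kHz, folds to fs − 10.5 kHz = 4.5 kHz.
11 kHz > fs/2 = 7.5 kHz, folds to fs − 11 kHz = 4 kHz.
7 kHz ≤ fs/2 = 7.5 kHz, passes unchanged.
Distinct values: {4 kHz, 4.5 kHz, 7 kHz}.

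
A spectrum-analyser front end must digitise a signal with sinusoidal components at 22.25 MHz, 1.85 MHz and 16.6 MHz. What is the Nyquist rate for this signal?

Highest-frequency component: 22.25 MHz.
Nyquist rate = 2 × 22.25 MHz = 44.5 MHz.

44.5 MHz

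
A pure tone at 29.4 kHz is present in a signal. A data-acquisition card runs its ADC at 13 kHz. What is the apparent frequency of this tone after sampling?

3.4 kHz

29.4 kHz mod fs = 3.4 kHz.
3.4 kHz ≤ fs/2 = 6.5 kHz, appears at 3.4 kHz.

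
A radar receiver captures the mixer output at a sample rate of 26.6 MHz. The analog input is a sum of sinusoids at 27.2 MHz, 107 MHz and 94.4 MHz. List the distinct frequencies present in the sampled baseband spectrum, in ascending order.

0.6 MHz, 12 MHz

fs/2 = 13.3 MHz.
27.2 MHz mod fs = 0.6 MHz.
0.6 MHz ≤ fs/2 = 13.3 MHz, appears at 0.6 MHz.
107 MHz mod fs = 0.6 MHz.
0.6 MHz ≤ fs/2 = 13.3 MHz, appears at 0.6 MHz.
94.4 MHz mod fs = 14.6 MHz.
14.6 MHz > fs/2 = 13.3 MHz, folds to fs − 14.6 MHz = 12 MHz.
Distinct values: {0.6 MHz, 12 MHz}.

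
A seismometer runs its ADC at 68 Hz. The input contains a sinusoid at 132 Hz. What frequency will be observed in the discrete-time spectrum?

4 Hz

132 Hz mod fs = 64 Hz.
64 Hz > fs/2 = 34 Hz, folds to fs − 64 Hz = 4 Hz.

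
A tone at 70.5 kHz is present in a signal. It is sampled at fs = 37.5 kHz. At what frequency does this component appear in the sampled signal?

70.5 kHz mod fs = 33 kHz.
33 kHz > fs/2 = 18.75 kHz, folds to fs − 33 kHz = 4.5 kHz.

4.5 kHz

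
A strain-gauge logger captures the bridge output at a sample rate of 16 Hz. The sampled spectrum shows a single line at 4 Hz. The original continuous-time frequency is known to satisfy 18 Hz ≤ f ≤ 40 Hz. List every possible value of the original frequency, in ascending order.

Frequencies that alias to 4 Hz are k·fs ± 4 Hz for integer k ≥ 0.
k=0: 4 Hz.
k=1: 12 Hz, 20 Hz.
k=2: 28 Hz, 36 Hz.
k=3: 44 Hz, 52 Hz.
Within [18 Hz, 40 Hz]: 20 Hz, 28 Hz, 36 Hz.

20 Hz, 28 Hz, 36 Hz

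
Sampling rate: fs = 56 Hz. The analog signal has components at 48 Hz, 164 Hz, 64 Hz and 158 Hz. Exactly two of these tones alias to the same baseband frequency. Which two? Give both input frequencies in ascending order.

48 Hz, 64 Hz

fs/2 = 28 Hz.
48 Hz > fs/2 = 28 Hz, folds to fs − 48 Hz = 8 Hz.
164 Hz mod fs = 52 Hz.
52 Hz > fs/2 = 28 Hz, folds to fs − 52 Hz = 4 Hz.
64 Hz mod fs = 8 Hz.
8 Hz ≤ fs/2 = 28 Hz, appears at 8 Hz.
158 Hz mod fs = 46 Hz.
46 Hz > fs/2 = 28 Hz, folds to fs − 46 Hz = 10 Hz.
48 Hz and 64 Hz both map to 8 Hz.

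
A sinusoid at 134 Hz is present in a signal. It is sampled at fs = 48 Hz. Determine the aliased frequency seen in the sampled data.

134 Hz mod fs = 38 Hz.
38 Hz > fs/2 = 24 Hz, folds to fs − 38 Hz = 10 Hz.

10 Hz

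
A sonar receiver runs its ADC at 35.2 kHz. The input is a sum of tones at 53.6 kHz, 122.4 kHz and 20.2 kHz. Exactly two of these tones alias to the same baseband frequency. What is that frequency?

16.8 kHz

fs/2 = 17.6 kHz.
53.6 kHz mod fs = 18.4 kHz.
18.4 kHz > fs/2 = 17.6 kHz, folds to fs − 18.4 kHz = 16.8 kHz.
122.4 kHz mod fs = 16.8 kHz.
16.8 kHz ≤ fs/2 = 17.6 kHz, appears at 16.8 kHz.
20.2 kHz > fs/2 = 17.6 kHz, folds to fs − 20.2 kHz = 15 kHz.
53.6 kHz and 122.4 kHz both map to 16.8 kHz.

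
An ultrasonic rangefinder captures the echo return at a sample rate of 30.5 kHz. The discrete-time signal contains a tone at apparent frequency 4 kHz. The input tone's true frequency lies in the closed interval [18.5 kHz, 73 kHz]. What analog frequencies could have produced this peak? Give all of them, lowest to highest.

26.5 kHz, 34.5 kHz, 57 kHz, 65 kHz

Frequencies that alias to 4 kHz are k·fs ± 4 kHz for integer k ≥ 0.
k=0: 4 kHz.
k=1: 26.5 kHz, 34.5 kHz.
k=2: 57 kHz, 65 kHz.
k=3: 87.5 kHz, 95.5 kHz.
Within [18.5 kHz, 73 kHz]: 26.5 kHz, 34.5 kHz, 57 kHz, 65 kHz.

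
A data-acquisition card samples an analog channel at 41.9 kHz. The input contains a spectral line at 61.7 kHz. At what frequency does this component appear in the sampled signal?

19.8 kHz

61.7 kHz mod fs = 19.8 kHz.
19.8 kHz ≤ fs/2 = 20.95 kHz, appears at 19.8 kHz.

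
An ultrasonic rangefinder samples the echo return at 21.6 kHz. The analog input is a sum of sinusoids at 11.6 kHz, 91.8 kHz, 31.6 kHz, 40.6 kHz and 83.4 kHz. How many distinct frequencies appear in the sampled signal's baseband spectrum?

fs/2 = 10.8 kHz.
11.6 kHz > fs/2 = 10.8 kHz, folds to fs − 11.6 kHz = 10 kHz.
91.8 kHz mod fs = 5.4 kHz.
5.4 kHz ≤ fs/2 = 10.8 kHz, appears at 5.4 kHz.
31.6 kHz mod fs = 10 kHz.
10 kHz ≤ fs/2 = 10.8 kHz, appears at 10 kHz.
40.6 kHz mod fs = 19 kHz.
19 kHz > fs/2 = 10.8 kHz, folds to fs − 19 kHz = 2.6 kHz.
83.4 kHz mod fs = 18.6 kHz.
18.6 kHz > fs/2 = 10.8 kHz, folds to fs − 18.6 kHz = 3 kHz.
Distinct values: {2.6 kHz, 3 kHz, 5.4 kHz, 10 kHz} → 4.

4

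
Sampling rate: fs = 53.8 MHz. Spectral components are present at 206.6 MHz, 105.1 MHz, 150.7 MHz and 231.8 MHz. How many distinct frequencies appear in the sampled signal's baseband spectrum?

fs/2 = 26.9 MHz.
206.6 MHz mod fs = 45.2 MHz.
45.2 MHz > fs/2 = 26.9 MHz, folds to fs − 45.2 MHz = 8.6 MHz.
105.1 MHz mod fs = 51.3 MHz.
51.3 MHz > fs/2 = 26.9 MHz, folds to fs − 51.3 MHz = 2.5 MHz.
150.7 MHz mod fs = 43.1 MHz.
43.1 MHz > fs/2 = 26.9 MHz, folds to fs − 43.1 MHz = 10.7 MHz.
231.8 MHz mod fs = 16.6 MHz.
16.6 MHz ≤ fs/2 = 26.9 MHz, appears at 16.6 MHz.
Distinct values: {2.5 MHz, 8.6 MHz, 10.7 MHz, 16.6 MHz} → 4.

4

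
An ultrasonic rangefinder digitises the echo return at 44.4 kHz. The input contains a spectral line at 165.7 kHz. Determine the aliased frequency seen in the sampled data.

11.9 kHz

165.7 kHz mod fs = 32.5 kHz.
32.5 kHz > fs/2 = 22.2 kHz, folds to fs − 32.5 kHz = 11.9 kHz.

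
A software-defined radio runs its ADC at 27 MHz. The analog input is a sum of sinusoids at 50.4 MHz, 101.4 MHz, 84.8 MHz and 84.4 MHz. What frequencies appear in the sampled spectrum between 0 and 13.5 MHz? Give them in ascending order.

fs/2 = 13.5 MHz.
50.4 MHz mod fs = 23.4 MHz.
23.4 MHz > fs/2 = 13.5 MHz, folds to fs − 23.4 MHz = 3.6 MHz.
101.4 MHz mod fs = 20.4 MHz.
20.4 MHz > fs/2 = 13.5 MHz, folds to fs − 20.4 MHz = 6.6 MHz.
84.8 MHz mod fs = 3.8 MHz.
3.8 MHz ≤ fs/2 = 13.5 MHz, appears at 3.8 MHz.
84.4 MHz mod fs = 3.4 MHz.
3.4 MHz ≤ fs/2 = 13.5 MHz, appears at 3.4 MHz.
Distinct values: {3.4 MHz, 3.6 MHz, 3.8 MHz, 6.6 MHz}.

3.4 MHz, 3.6 MHz, 3.8 MHz, 6.6 MHz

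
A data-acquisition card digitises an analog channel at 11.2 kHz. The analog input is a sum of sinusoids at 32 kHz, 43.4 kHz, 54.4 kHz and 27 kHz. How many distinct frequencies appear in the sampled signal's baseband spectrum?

3

fs/2 = 5.6 kHz.
32 kHz mod fs = 9.6 kHz.
9.6 kHz > fs/2 = 5.6 kHz, folds to fs − 9.6 kHz = 1.6 kHz.
43.4 kHz mod fs = 9.8 kHz.
9.8 kHz > fs/2 = 5.6 kHz, folds to fs − 9.8 kHz = 1.4 kHz.
54.4 kHz mod fs = 9.6 kHz.
9.6 kHz > fs/2 = 5.6 kHz, folds to fs − 9.6 kHz = 1.6 kHz.
27 kHz mod fs = 4.6 kHz.
4.6 kHz ≤ fs/2 = 5.6 kHz, appears at 4.6 kHz.
Distinct values: {1.4 kHz, 1.6 kHz, 4.6 kHz} → 3.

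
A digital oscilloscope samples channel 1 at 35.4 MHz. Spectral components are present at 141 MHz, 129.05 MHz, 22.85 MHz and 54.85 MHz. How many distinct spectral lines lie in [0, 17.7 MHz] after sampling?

3

fs/2 = 17.7 MHz.
141 MHz mod fs = 34.8 MHz.
34.8 MHz > fs/2 = 17.7 MHz, folds to fs − 34.8 MHz = 0.6 MHz.
129.05 MHz mod fs = 22.85 MHz.
22.85 MHz > fs/2 = 17.7 MHz, folds to fs − 22.85 MHz = 12.55 MHz.
22.85 MHz > fs/2 = 17.7 MHz, folds to fs − 22.85 MHz = 12.55 MHz.
54.85 MHz mod fs = 19.45 MHz.
19.45 MHz > fs/2 = 17.7 MHz, folds to fs − 19.45 MHz = 15.95 MHz.
Distinct values: {0.6 MHz, 12.55 MHz, 15.95 MHz} → 3.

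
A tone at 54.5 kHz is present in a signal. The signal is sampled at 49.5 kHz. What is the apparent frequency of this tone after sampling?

54.5 kHz mod fs = 5 kHz.
5 kHz ≤ fs/2 = 24.75 kHz, appears at 5 kHz.

5 kHz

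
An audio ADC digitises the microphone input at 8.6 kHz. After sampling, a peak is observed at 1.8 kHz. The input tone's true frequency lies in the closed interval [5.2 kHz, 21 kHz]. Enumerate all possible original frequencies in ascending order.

Frequencies that alias to 1.8 kHz are k·fs ± 1.8 kHz for integer k ≥ 0.
k=0: 1.8 kHz.
k=1: 6.8 kHz, 10.4 kHz.
k=2: 15.4 kHz, 19 kHz.
k=3: 24 kHz, 27.6 kHz.
Within [5.2 kHz, 21 kHz]: 6.8 kHz, 10.4 kHz, 15.4 kHz, 19 kHz.

6.8 kHz, 10.4 kHz, 15.4 kHz, 19 kHz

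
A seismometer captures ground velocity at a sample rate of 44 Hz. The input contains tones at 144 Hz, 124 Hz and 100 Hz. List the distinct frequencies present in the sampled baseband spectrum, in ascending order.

8 Hz, 12 Hz

fs/2 = 22 Hz.
144 Hz mod fs = 12 Hz.
12 Hz ≤ fs/2 = 22 Hz, appears at 12 Hz.
124 Hz mod fs = 36 Hz.
36 Hz > fs/2 = 22 Hz, folds to fs − 36 Hz = 8 Hz.
100 Hz mod fs = 12 Hz.
12 Hz ≤ fs/2 = 22 Hz, appears at 12 Hz.
Distinct values: {8 Hz, 12 Hz}.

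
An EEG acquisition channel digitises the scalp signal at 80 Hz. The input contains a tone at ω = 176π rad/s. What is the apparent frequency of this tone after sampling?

8 Hz

ω = 176π rad/s → f = ω/(2π) = 88 Hz.
88 Hz mod fs = 8 Hz.
8 Hz ≤ fs/2 = 40 Hz, appears at 8 Hz.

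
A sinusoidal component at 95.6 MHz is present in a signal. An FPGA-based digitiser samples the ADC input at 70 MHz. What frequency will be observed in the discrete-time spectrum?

95.6 MHz mod fs = 25.6 MHz.
25.6 MHz ≤ fs/2 = 35 MHz, appears at 25.6 MHz.

25.6 MHz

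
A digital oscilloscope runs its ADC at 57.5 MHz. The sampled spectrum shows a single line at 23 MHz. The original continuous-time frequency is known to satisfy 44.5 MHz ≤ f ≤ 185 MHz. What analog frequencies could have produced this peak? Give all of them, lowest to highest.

80.5 MHz, 92 MHz, 138 MHz, 149.5 MHz

Frequencies that alias to 23 MHz are k·fs ± 23 MHz for integer k ≥ 0.
k=0: 23 MHz.
k=1: 34.5 MHz, 80.5 MHz.
k=2: 92 MHz, 138 MHz.
k=3: 149.5 MHz, 195.5 MHz.
k=4: 207 MHz, 253 MHz.
Within [44.5 MHz, 185 MHz]: 80.5 MHz, 92 MHz, 138 MHz, 149.5 MHz.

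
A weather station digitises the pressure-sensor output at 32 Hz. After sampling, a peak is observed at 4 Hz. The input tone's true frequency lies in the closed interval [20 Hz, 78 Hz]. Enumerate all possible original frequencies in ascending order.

28 Hz, 36 Hz, 60 Hz, 68 Hz

Frequencies that alias to 4 Hz are k·fs ± 4 Hz for integer k ≥ 0.
k=0: 4 Hz.
k=1: 28 Hz, 36 Hz.
k=2: 60 Hz, 68 Hz.
k=3: 92 Hz, 100 Hz.
Within [20 Hz, 78 Hz]: 28 Hz, 36 Hz, 60 Hz, 68 Hz.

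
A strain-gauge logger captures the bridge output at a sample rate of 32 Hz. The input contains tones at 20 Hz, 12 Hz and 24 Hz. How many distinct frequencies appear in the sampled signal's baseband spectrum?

fs/2 = 16 Hz.
20 Hz > fs/2 = 16 Hz, folds to fs − 20 Hz = 12 Hz.
12 Hz ≤ fs/2 = 16 Hz, passes unchanged.
24 Hz > fs/2 = 16 Hz, folds to fs − 24 Hz = 8 Hz.
Distinct values: {8 Hz, 12 Hz} → 2.

2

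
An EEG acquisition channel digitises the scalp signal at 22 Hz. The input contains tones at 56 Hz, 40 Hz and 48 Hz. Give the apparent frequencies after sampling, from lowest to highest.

fs/2 = 11 Hz.
56 Hz mod fs = 12 Hz.
12 Hz > fs/2 = 11 Hz, folds to fs − 12 Hz = 10 Hz.
40 Hz mod fs = 18 Hz.
18 Hz > fs/2 = 11 Hz, folds to fs − 18 Hz = 4 Hz.
48 Hz mod fs = 4 Hz.
4 Hz ≤ fs/2 = 11 Hz, appears at 4 Hz.
Distinct values: {4 Hz, 10 Hz}.

4 Hz, 10 Hz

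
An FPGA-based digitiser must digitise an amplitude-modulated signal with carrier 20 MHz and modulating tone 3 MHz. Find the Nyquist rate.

46 MHz

AM sidebands sit at fc ± fm = 17 MHz and 23 MHz.
Highest-frequency component: 23 MHz.
Nyquist rate = 2 × 23 MHz = 46 MHz.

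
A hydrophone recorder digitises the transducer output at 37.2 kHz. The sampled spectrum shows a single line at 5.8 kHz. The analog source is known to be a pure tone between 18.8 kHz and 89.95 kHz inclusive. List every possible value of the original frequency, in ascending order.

Frequencies that alias to 5.8 kHz are k·fs ± 5.8 kHz for integer k ≥ 0.
k=0: 5.8 kHz.
k=1: 31.4 kHz, 43 kHz.
k=2: 68.6 kHz, 80.2 kHz.
k=3: 105.8 kHz, 117.4 kHz.
Within [18.8 kHz, 89.95 kHz]: 31.4 kHz, 43 kHz, 68.6 kHz, 80.2 kHz.

31.4 kHz, 43 kHz, 68.6 kHz, 80.2 kHz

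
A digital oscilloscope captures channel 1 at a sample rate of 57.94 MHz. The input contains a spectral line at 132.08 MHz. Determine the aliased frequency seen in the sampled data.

16.2 MHz

132.08 MHz mod fs = 16.2 MHz.
16.2 MHz ≤ fs/2 = 28.97 MHz, appears at 16.2 MHz.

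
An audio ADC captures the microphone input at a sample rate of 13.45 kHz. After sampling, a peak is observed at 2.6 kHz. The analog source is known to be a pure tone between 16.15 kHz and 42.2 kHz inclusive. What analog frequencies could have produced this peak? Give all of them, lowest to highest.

Frequencies that alias to 2.6 kHz are k·fs ± 2.6 kHz for integer k ≥ 0.
k=0: 2.6 kHz.
k=1: 10.85 kHz, 16.05 kHz.
k=2: 24.3 kHz, 29.5 kHz.
k=3: 37.75 kHz, 42.95 kHz.
k=4: 51.2 kHz, 56.4 kHz.
Within [16.15 kHz, 42.2 kHz]: 24.3 kHz, 29.5 kHz, 37.75 kHz.

24.3 kHz, 29.5 kHz, 37.75 kHz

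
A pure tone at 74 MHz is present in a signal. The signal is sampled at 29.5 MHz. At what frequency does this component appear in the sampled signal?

14.5 MHz

74 MHz mod fs = 15 MHz.
15 MHz > fs/2 = 14.75 MHz, folds to fs − 15 MHz = 14.5 MHz.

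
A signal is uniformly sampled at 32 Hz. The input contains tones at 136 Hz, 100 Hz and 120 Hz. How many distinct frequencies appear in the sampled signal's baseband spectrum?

2

fs/2 = 16 Hz.
136 Hz mod fs = 8 Hz.
8 Hz ≤ fs/2 = 16 Hz, appears at 8 Hz.
100 Hz mod fs = 4 Hz.
4 Hz ≤ fs/2 = 16 Hz, appears at 4 Hz.
120 Hz mod fs = 24 Hz.
24 Hz > fs/2 = 16 Hz, folds to fs − 24 Hz = 8 Hz.
Distinct values: {4 Hz, 8 Hz} → 2.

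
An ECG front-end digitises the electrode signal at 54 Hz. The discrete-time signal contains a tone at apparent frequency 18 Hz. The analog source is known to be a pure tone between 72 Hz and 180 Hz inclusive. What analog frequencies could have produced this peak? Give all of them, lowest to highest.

Frequencies that alias to 18 Hz are k·fs ± 18 Hz for integer k ≥ 0.
k=0: 18 Hz.
k=1: 36 Hz, 72 Hz.
k=2: 90 Hz, 126 Hz.
k=3: 144 Hz, 180 Hz.
k=4: 198 Hz, 234 Hz.
Within [72 Hz, 180 Hz]: 72 Hz, 90 Hz, 126 Hz, 144 Hz, 180 Hz.

72 Hz, 90 Hz, 126 Hz, 144 Hz, 180 Hz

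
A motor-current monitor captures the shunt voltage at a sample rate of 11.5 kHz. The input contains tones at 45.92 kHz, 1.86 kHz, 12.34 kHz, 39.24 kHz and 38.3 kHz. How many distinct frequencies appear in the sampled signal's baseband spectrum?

5

fs/2 = 5.75 kHz.
45.92 kHz mod fs = 11.42 kHz.
11.42 kHz > fs/2 = 5.75 kHz, folds to fs − 11.42 kHz = 0.08 kHz.
1.86 kHz ≤ fs/2 = 5.75 kHz, passes unchanged.
12.34 kHz mod fs = 0.84 kHz.
0.84 kHz ≤ fs/2 = 5.75 kHz, appears at 0.84 kHz.
39.24 kHz mod fs = 4.74 kHz.
4.74 kHz ≤ fs/2 = 5.75 kHz, appears at 4.74 kHz.
38.3 kHz mod fs = 3.8 kHz.
3.8 kHz ≤ fs/2 = 5.75 kHz, appears at 3.8 kHz.
Distinct values: {0.08 kHz, 0.84 kHz, 1.86 kHz, 3.8 kHz, 4.74 kHz} → 5.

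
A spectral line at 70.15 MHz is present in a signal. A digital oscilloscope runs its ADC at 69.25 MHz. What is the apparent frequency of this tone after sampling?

0.9 MHz

70.15 MHz mod fs = 0.9 MHz.
0.9 MHz ≤ fs/2 = 34.625 MHz, appears at 0.9 MHz.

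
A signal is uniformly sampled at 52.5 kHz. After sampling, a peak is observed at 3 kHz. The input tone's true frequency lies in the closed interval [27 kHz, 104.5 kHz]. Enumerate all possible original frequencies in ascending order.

Frequencies that alias to 3 kHz are k·fs ± 3 kHz for integer k ≥ 0.
k=0: 3 kHz.
k=1: 49.5 kHz, 55.5 kHz.
k=2: 102 kHz, 108 kHz.
k=3: 154.5 kHz, 160.5 kHz.
Within [27 kHz, 104.5 kHz]: 49.5 kHz, 55.5 kHz, 102 kHz.

49.5 kHz, 55.5 kHz, 102 kHz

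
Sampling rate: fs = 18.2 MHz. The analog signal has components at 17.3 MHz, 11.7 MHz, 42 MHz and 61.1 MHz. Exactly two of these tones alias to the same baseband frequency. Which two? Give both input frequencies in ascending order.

11.7 MHz, 61.1 MHz

fs/2 = 9.1 MHz.
17.3 MHz > fs/2 = 9.1 MHz, folds to fs − 17.3 MHz = 0.9 MHz.
11.7 MHz > fs/2 = 9.1 MHz, folds to fs − 11.7 MHz = 6.5 MHz.
42 MHz mod fs = 5.6 MHz.
5.6 MHz ≤ fs/2 = 9.1 MHz, appears at 5.6 MHz.
61.1 MHz mod fs = 6.5 MHz.
6.5 MHz ≤ fs/2 = 9.1 MHz, appears at 6.5 MHz.
11.7 MHz and 61.1 MHz both map to 6.5 MHz.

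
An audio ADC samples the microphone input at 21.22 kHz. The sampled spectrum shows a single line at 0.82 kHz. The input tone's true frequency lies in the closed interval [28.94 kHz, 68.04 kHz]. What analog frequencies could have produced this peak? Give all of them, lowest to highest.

Frequencies that alias to 0.82 kHz are k·fs ± 0.82 kHz for integer k ≥ 0.
k=0: 0.82 kHz.
k=1: 20.4 kHz, 22.04 kHz.
k=2: 41.62 kHz, 43.26 kHz.
k=3: 62.84 kHz, 64.48 kHz.
k=4: 84.06 kHz, 85.7 kHz.
Within [28.94 kHz, 68.04 kHz]: 41.62 kHz, 43.26 kHz, 62.84 kHz, 64.48 kHz.

41.62 kHz, 43.26 kHz, 62.84 kHz, 64.48 kHz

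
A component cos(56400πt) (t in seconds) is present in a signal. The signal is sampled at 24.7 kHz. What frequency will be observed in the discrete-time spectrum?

ω = 56400π rad/s → f = ω/(2π) = 28200 Hz = 28.2 kHz.
28.2 kHz mod fs = 3.5 kHz.
3.5 kHz ≤ fs/2 = 12.35 kHz, appears at 3.5 kHz.

3.5 kHz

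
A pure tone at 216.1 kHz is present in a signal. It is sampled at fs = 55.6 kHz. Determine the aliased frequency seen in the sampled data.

216.1 kHz mod fs = 49.3 kHz.
49.3 kHz > fs/2 = 27.8 kHz, folds to fs − 49.3 kHz = 6.3 kHz.

6.3 kHz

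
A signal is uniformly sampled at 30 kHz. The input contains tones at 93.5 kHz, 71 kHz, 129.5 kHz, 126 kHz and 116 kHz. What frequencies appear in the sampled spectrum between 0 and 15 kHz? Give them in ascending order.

3.5 kHz, 4 kHz, 6 kHz, 9.5 kHz, 11 kHz

fs/2 = 15 kHz.
93.5 kHz mod fs = 3.5 kHz.
3.5 kHz ≤ fs/2 = 15 kHz, appears at 3.5 kHz.
71 kHz mod fs = 11 kHz.
11 kHz ≤ fs/2 = 15 kHz, appears at 11 kHz.
129.5 kHz mod fs = 9.5 kHz.
9.5 kHz ≤ fs/2 = 15 kHz, appears at 9.5 kHz.
126 kHz mod fs = 6 kHz.
6 kHz ≤ fs/2 = 15 kHz, appears at 6 kHz.
116 kHz mod fs = 26 kHz.
26 kHz > fs/2 = 15 kHz, folds to fs − 26 kHz = 4 kHz.
Distinct values: {3.5 kHz, 4 kHz, 6 kHz, 9.5 kHz, 11 kHz}.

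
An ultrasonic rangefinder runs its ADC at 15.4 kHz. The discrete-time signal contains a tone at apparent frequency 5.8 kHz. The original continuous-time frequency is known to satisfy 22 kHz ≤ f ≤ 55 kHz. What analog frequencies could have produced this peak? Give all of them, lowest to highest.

Frequencies that alias to 5.8 kHz are k·fs ± 5.8 kHz for integer k ≥ 0.
k=0: 5.8 kHz.
k=1: 9.6 kHz, 21.2 kHz.
k=2: 25 kHz, 36.6 kHz.
k=3: 40.4 kHz, 52 kHz.
k=4: 55.8 kHz, 67.4 kHz.
Within [22 kHz, 55 kHz]: 25 kHz, 36.6 kHz, 40.4 kHz, 52 kHz.

25 kHz, 36.6 kHz, 40.4 kHz, 52 kHz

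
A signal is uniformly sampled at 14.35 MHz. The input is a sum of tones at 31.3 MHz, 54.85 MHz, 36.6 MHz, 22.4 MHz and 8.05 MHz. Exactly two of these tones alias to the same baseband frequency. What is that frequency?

fs/2 = 7.175 MHz.
31.3 MHz mod fs = 2.6 MHz.
2.6 MHz ≤ fs/2 = 7.175 MHz, appears at 2.6 MHz.
54.85 MHz mod fs = 11.8 MHz.
11.8 MHz > fs/2 = 7.175 MHz, folds to fs − 11.8 MHz = 2.55 MHz.
36.6 MHz mod fs = 7.9 MHz.
7.9 MHz > fs/2 = 7.175 MHz, folds to fs − 7.9 MHz = 6.45 MHz.
22.4 MHz mod fs = 8.05 MHz.
8.05 MHz > fs/2 = 7.175 MHz, folds to fs − 8.05 MHz = 6.3 MHz.
8.05 MHz > fs/2 = 7.175 MHz, folds to fs − 8.05 MHz = 6.3 MHz.
8.05 MHz and 22.4 MHz both map to 6.3 MHz.

6.3 MHz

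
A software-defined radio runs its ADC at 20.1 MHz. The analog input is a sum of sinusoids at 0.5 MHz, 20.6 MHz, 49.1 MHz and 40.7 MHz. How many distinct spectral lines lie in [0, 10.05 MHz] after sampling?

fs/2 = 10.05 MHz.
0.5 MHz ≤ fs/2 = 10.05 MHz, passes unchanged.
20.6 MHz mod fs = 0.5 MHz.
0.5 MHz ≤ fs/2 = 10.05 MHz, appears at 0.5 MHz.
49.1 MHz mod fs = 8.9 MHz.
8.9 MHz ≤ fs/2 = 10.05 MHz, appears at 8.9 MHz.
40.7 MHz mod fs = 0.5 MHz.
0.5 MHz ≤ fs/2 = 10.05 MHz, appears at 0.5 MHz.
Distinct values: {0.5 MHz, 8.9 MHz} → 2.

2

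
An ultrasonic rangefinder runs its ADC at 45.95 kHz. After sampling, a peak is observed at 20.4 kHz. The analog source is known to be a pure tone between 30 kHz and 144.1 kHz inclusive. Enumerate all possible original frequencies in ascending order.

66.35 kHz, 71.5 kHz, 112.3 kHz, 117.45 kHz

Frequencies that alias to 20.4 kHz are k·fs ± 20.4 kHz for integer k ≥ 0.
k=0: 20.4 kHz.
k=1: 25.55 kHz, 66.35 kHz.
k=2: 71.5 kHz, 112.3 kHz.
k=3: 117.45 kHz, 158.25 kHz.
k=4: 163.4 kHz, 204.2 kHz.
Within [30 kHz, 144.1 kHz]: 66.35 kHz, 71.5 kHz, 112.3 kHz, 117.45 kHz.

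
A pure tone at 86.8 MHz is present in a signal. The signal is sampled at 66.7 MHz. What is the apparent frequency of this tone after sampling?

86.8 MHz mod fs = 20.1 MHz.
20.1 MHz ≤ fs/2 = 33.35 MHz, appears at 20.1 MHz.

20.1 MHz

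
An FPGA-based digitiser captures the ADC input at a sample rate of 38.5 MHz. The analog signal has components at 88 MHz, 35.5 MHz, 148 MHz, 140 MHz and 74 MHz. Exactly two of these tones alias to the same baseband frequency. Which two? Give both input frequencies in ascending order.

fs/2 = 19.25 MHz.
88 MHz mod fs = 11 MHz.
11 MHz ≤ fs/2 = 19.25 MHz, appears at 11 MHz.
35.5 MHz > fs/2 = 19.25 MHz, folds to fs − 35.5 MHz = 3 MHz.
148 MHz mod fs = 32.5 MHz.
32.5 MHz > fs/2 = 19.25 MHz, folds to fs − 32.5 MHz = 6 MHz.
140 MHz mod fs = 24.5 MHz.
24.5 MHz > fs/2 = 19.25 MHz, folds to fs − 24.5 MHz = 14 MHz.
74 MHz mod fs = 35.5 MHz.
35.5 MHz > fs/2 = 19.25 MHz, folds to fs − 35.5 MHz = 3 MHz.
35.5 MHz and 74 MHz both map to 3 MHz.

35.5 MHz, 74 MHz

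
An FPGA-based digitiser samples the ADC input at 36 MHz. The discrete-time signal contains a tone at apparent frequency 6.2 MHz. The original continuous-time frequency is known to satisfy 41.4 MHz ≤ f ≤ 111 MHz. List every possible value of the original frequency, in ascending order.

Frequencies that alias to 6.2 MHz are k·fs ± 6.2 MHz for integer k ≥ 0.
k=0: 6.2 MHz.
k=1: 29.8 MHz, 42.2 MHz.
k=2: 65.8 MHz, 78.2 MHz.
k=3: 101.8 MHz, 114.2 MHz.
k=4: 137.8 MHz, 150.2 MHz.
Within [41.4 MHz, 111 MHz]: 42.2 MHz, 65.8 MHz, 78.2 MHz, 101.8 MHz.

42.2 MHz, 65.8 MHz, 78.2 MHz, 101.8 MHz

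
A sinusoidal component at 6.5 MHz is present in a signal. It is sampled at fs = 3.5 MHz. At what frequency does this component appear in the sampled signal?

0.5 MHz

6.5 MHz mod fs = 3 MHz.
3 MHz > fs/2 = 1.75 MHz, folds to fs − 3 MHz = 0.5 MHz.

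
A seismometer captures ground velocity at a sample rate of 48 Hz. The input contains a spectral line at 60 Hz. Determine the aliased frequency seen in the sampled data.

60 Hz mod fs = 12 Hz.
12 Hz ≤ fs/2 = 24 Hz, appears at 12 Hz.

12 Hz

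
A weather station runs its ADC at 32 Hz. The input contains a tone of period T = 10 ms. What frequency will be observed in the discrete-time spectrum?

4 Hz

T = 10 ms → f = 1/T = 100 Hz.
100 Hz mod fs = 4 Hz.
4 Hz ≤ fs/2 = 16 Hz, appears at 4 Hz.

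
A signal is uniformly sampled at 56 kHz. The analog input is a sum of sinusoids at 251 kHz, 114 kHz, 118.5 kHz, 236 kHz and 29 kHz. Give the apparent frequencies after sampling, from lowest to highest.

2 kHz, 6.5 kHz, 12 kHz, 27 kHz

fs/2 = 28 kHz.
251 kHz mod fs = 27 kHz.
27 kHz ≤ fs/2 = 28 kHz, appears at 27 kHz.
114 kHz mod fs = 2 kHz.
2 kHz ≤ fs/2 = 28 kHz, appears at 2 kHz.
118.5 kHz mod fs = 6.5 kHz.
6.5 kHz ≤ fs/2 = 28 kHz, appears at 6.5 kHz.
236 kHz mod fs = 12 kHz.
12 kHz ≤ fs/2 = 28 kHz, appears at 12 kHz.
29 kHz > fs/2 = 28 kHz, folds to fs − 29 kHz = 27 kHz.
Distinct values: {2 kHz, 6.5 kHz, 12 kHz, 27 kHz}.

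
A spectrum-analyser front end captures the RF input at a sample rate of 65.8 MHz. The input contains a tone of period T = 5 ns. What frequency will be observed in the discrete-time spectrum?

T = 5 ns → f = 1/T = 200 MHz.
200 MHz mod fs = 2.6 MHz.
2.6 MHz ≤ fs/2 = 32.9 MHz, appears at 2.6 MHz.

2.6 MHz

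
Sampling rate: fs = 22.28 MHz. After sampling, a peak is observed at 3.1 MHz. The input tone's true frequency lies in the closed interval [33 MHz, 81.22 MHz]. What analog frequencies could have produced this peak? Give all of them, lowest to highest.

Frequencies that alias to 3.1 MHz are k·fs ± 3.1 MHz for integer k ≥ 0.
k=0: 3.1 MHz.
k=1: 19.18 MHz, 25.38 MHz.
k=2: 41.46 MHz, 47.66 MHz.
k=3: 63.74 MHz, 69.94 MHz.
k=4: 86.02 MHz, 92.22 MHz.
Within [33 MHz, 81.22 MHz]: 41.46 MHz, 47.66 MHz, 63.74 MHz, 69.94 MHz.

41.46 MHz, 47.66 MHz, 63.74 MHz, 69.94 MHz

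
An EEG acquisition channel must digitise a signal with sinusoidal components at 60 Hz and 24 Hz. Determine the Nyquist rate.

Highest-frequency component: 60 Hz.
Nyquist rate = 2 × 60 Hz = 120 Hz.

120 Hz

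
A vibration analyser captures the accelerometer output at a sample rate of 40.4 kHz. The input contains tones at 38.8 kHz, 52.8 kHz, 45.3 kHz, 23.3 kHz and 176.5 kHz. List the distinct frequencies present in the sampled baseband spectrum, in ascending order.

fs/2 = 20.2 kHz.
38.8 kHz > fs/2 = 20.2 kHz, folds to fs − 38.8 kHz = 1.6 kHz.
52.8 kHz mod fs = 12.4 kHz.
12.4 kHz ≤ fs/2 = 20.2 kHz, appears at 12.4 kHz.
45.3 kHz mod fs = 4.9 kHz.
4.9 kHz ≤ fs/2 = 20.2 kHz, appears at 4.9 kHz.
23.3 kHz > fs/2 = 20.2 kHz, folds to fs − 23.3 kHz = 17.1 kHz.
176.5 kHz mod fs = 14.9 kHz.
14.9 kHz ≤ fs/2 = 20.2 kHz, appears at 14.9 kHz.
Distinct values: {1.6 kHz, 4.9 kHz, 12.4 kHz, 14.9 kHz, 17.1 kHz}.

1.6 kHz, 4.9 kHz, 12.4 kHz, 14.9 kHz, 17.1 kHz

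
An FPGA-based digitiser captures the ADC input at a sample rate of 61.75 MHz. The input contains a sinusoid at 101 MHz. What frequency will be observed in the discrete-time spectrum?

101 MHz mod fs = 39.25 MHz.
39.25 MHz > fs/2 = 30.875 MHz, folds to fs − 39.25 MHz = 22.5 MHz.

22.5 MHz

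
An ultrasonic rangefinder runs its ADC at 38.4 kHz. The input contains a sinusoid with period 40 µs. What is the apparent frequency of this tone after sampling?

T = 40 µs → f = 1/T = 25 kHz.
25 kHz > fs/2 = 19.2 kHz, folds to fs − 25 kHz = 13.4 kHz.

13.4 kHz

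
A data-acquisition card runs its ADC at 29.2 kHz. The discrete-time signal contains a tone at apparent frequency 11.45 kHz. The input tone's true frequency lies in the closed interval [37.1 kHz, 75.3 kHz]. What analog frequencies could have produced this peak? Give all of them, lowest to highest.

40.65 kHz, 46.95 kHz, 69.85 kHz

Frequencies that alias to 11.45 kHz are k·fs ± 11.45 kHz for integer k ≥ 0.
k=0: 11.45 kHz.
k=1: 17.75 kHz, 40.65 kHz.
k=2: 46.95 kHz, 69.85 kHz.
k=3: 76.15 kHz, 99.05 kHz.
Within [37.1 kHz, 75.3 kHz]: 40.65 kHz, 46.95 kHz, 69.85 kHz.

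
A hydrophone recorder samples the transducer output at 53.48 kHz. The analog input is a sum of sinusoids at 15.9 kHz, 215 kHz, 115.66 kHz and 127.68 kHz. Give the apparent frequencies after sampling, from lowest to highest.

1.08 kHz, 8.7 kHz, 15.9 kHz, 20.72 kHz

fs/2 = 26.74 kHz.
15.9 kHz ≤ fs/2 = 26.74 kHz, passes unchanged.
215 kHz mod fs = 1.08 kHz.
1.08 kHz ≤ fs/2 = 26.74 kHz, appears at 1.08 kHz.
115.66 kHz mod fs = 8.7 kHz.
8.7 kHz ≤ fs/2 = 26.74 kHz, appears at 8.7 kHz.
127.68 kHz mod fs = 20.72 kHz.
20.72 kHz ≤ fs/2 = 26.74 kHz, appears at 20.72 kHz.
Distinct values: {1.08 kHz, 8.7 kHz, 15.9 kHz, 20.72 kHz}.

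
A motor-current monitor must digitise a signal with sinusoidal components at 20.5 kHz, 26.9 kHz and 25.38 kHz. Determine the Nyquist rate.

53.8 kHz

Highest-frequency component: 26.9 kHz.
Nyquist rate = 2 × 26.9 kHz = 53.8 kHz.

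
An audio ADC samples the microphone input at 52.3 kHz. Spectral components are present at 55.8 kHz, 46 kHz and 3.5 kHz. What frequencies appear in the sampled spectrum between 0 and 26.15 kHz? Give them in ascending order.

fs/2 = 26.15 kHz.
55.8 kHz mod fs = 3.5 kHz.
3.5 kHz ≤ fs/2 = 26.15 kHz, appears at 3.5 kHz.
46 kHz > fs/2 = 26.15 kHz, folds to fs − 46 kHz = 6.3 kHz.
3.5 kHz ≤ fs/2 = 26.15 kHz, passes unchanged.
Distinct values: {3.5 kHz, 6.3 kHz}.

3.5 kHz, 6.3 kHz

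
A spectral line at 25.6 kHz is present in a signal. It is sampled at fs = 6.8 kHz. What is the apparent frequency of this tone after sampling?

25.6 kHz mod fs = 5.2 kHz.
5.2 kHz > fs/2 = 3.4 kHz, folds to fs − 5.2 kHz = 1.6 kHz.

1.6 kHz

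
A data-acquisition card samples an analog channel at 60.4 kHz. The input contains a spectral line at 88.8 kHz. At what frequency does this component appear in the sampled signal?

28.4 kHz

88.8 kHz mod fs = 28.4 kHz.
28.4 kHz ≤ fs/2 = 30.2 kHz, appears at 28.4 kHz.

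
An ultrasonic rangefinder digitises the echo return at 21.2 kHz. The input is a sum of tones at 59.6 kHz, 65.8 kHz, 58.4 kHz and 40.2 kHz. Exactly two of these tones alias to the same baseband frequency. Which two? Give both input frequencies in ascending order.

40.2 kHz, 65.8 kHz

fs/2 = 10.6 kHz.
59.6 kHz mod fs = 17.2 kHz.
17.2 kHz > fs/2 = 10.6 kHz, folds to fs − 17.2 kHz = 4 kHz.
65.8 kHz mod fs = 2.2 kHz.
2.2 kHz ≤ fs/2 = 10.6 kHz, appears at 2.2 kHz.
58.4 kHz mod fs = 16 kHz.
16 kHz > fs/2 = 10.6 kHz, folds to fs − 16 kHz = 5.2 kHz.
40.2 kHz mod fs = 19 kHz.
19 kHz > fs/2 = 10.6 kHz, folds to fs − 19 kHz = 2.2 kHz.
40.2 kHz and 65.8 kHz both map to 2.2 kHz.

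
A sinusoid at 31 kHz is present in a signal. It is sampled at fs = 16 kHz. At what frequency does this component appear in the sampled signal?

31 kHz mod fs = 15 kHz.
15 kHz > fs/2 = 8 kHz, folds to fs − 15 kHz = 1 kHz.

1 kHz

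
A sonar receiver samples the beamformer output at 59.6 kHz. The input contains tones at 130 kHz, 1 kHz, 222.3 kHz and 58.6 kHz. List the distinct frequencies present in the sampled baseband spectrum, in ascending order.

1 kHz, 10.8 kHz, 16.1 kHz

fs/2 = 29.8 kHz.
130 kHz mod fs = 10.8 kHz.
10.8 kHz ≤ fs/2 = 29.8 kHz, appears at 10.8 kHz.
1 kHz ≤ fs/2 = 29.8 kHz, passes unchanged.
222.3 kHz mod fs = 43.5 kHz.
43.5 kHz > fs/2 = 29.8 kHz, folds to fs − 43.5 kHz = 16.1 kHz.
58.6 kHz > fs/2 = 29.8 kHz, folds to fs − 58.6 kHz = 1 kHz.
Distinct values: {1 kHz, 10.8 kHz, 16.1 kHz}.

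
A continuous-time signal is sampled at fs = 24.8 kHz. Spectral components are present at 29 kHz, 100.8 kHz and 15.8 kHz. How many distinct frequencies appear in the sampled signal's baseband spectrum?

fs/2 = 12.4 kHz.
29 kHz mod fs = 4.2 kHz.
4.2 kHz ≤ fs/2 = 12.4 kHz, appears at 4.2 kHz.
100.8 kHz mod fs = 1.6 kHz.
1.6 kHz ≤ fs/2 = 12.4 kHz, appears at 1.6 kHz.
15.8 kHz > fs/2 = 12.4 kHz, folds to fs − 15.8 kHz = 9 kHz.
Distinct values: {1.6 kHz, 4.2 kHz, 9 kHz} → 3.

3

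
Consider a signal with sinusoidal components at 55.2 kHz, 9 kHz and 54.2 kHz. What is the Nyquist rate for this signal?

Highest-frequency component: 55.2 kHz.
Nyquist rate = 2 × 55.2 kHz = 110.4 kHz.

110.4 kHz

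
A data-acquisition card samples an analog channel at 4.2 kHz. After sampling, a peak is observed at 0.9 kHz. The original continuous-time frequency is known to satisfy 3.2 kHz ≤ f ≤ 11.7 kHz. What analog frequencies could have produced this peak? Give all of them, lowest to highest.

3.3 kHz, 5.1 kHz, 7.5 kHz, 9.3 kHz, 11.7 kHz

Frequencies that alias to 0.9 kHz are k·fs ± 0.9 kHz for integer k ≥ 0.
k=0: 0.9 kHz.
k=1: 3.3 kHz, 5.1 kHz.
k=2: 7.5 kHz, 9.3 kHz.
k=3: 11.7 kHz, 13.5 kHz.
k=4: 15.9 kHz, 17.7 kHz.
Within [3.2 kHz, 11.7 kHz]: 3.3 kHz, 5.1 kHz, 7.5 kHz, 9.3 kHz, 11.7 kHz.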